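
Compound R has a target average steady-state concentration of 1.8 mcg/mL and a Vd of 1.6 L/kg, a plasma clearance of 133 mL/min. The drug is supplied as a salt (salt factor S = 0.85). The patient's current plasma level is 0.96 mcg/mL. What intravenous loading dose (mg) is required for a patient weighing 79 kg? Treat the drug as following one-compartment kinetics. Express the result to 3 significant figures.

125 mg

Vd(total) = 79 kg × 1.6 L/kg = 126.4 L
Concentration deficit ΔC = 1.8 − 0.96 = 0.8400 mg/L
LD = Vd × ΔC / S = 126.4 × 0.8400 / 0.85 = 124.9 mg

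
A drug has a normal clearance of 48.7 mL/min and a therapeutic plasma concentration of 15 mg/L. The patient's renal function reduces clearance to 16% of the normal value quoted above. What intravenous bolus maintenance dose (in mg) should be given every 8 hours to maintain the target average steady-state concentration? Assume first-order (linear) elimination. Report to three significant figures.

Convert clearance: 48.7 mL/min × 60 min/h ÷ 1000 mL/L = 2.922 L/h
Patient clearance = 0.16 × 2.922 = 0.4675 L/h
D = CL × Css × τ = 0.4675 × 15 × 8 = 56.10 mg

56.1 mg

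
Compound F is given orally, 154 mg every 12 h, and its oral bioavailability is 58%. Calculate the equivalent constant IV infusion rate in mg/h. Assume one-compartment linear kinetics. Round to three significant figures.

Equivalent systemic input: infusion rate = F·D/τ.
Rate = 0.58 × 154 / 12 = 7.443 mg/h

7.44 mg/h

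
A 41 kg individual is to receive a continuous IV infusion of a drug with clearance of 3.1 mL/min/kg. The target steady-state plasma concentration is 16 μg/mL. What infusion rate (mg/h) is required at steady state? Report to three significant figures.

122 mg/h

CL = 3.1 mL/min/kg × 41 kg = 127.1 mL/min = 127.1 × 60/1000 = 7.626 L/h
Infusion rate = CL · Css = 7.626 L/h × 16 mg/L = 122.0 mg/h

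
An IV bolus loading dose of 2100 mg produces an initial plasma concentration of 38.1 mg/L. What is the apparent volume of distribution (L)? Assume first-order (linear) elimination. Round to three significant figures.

Immediately after an IV bolus, C₀ = Dose / Vd, so Vd = Dose / C₀.
Vd = 2100 / 38.1 = 55.12 L

55.1 L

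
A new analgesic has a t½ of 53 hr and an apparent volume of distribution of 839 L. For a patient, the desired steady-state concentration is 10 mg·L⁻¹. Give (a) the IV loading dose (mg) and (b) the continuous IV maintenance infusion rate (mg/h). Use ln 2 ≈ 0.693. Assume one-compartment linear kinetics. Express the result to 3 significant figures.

(a) 8390 mg; (b) 110 mg/h

LD = Vd × C = 839.0 × 10 = 8390 mg
CL = 0.693 × Vd / t½ = 0.693 × 839.0 / 53 = 10.97 L/h
Infusion rate = CL × Css = 10.97 × 10 = 109.7 mg/h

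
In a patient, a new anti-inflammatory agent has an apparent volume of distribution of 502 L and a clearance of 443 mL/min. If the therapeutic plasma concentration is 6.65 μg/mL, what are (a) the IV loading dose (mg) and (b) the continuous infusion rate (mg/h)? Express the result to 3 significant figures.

Loading dose = Vd × C = 502.0 × 6.65 = 3338 mg
Convert clearance: 443 mL/min × 60 min/h ÷ 1000 mL/L = 26.58 L/h
Maintenance: replace elimination → rate = CL × Css = 26.58 × 6.65 = 176.8 mg/h

(a) 3340 mg; (b) 177 mg/h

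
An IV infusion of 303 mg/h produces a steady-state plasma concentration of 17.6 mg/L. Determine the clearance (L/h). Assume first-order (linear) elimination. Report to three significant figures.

At steady state, infusion rate = CL × Css, so CL = rate / Css.
CL = 303 / 17.6 = 17.22 L/h

17.2 L/h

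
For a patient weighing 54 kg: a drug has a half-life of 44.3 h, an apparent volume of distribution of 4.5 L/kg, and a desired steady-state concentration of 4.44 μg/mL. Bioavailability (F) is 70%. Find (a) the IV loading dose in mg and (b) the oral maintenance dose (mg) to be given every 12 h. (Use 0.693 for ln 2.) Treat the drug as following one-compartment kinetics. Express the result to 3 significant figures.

Vd = 4.5 L/kg × 54 kg = 243.0 L
LD = Vd × C = 243.0 × 4.44 = 1079 mg
CL = 0.693 × Vd / t½ = 0.693 × 243.0 / 44.3 = 3.801 L/h
D = CL × Css × τ / F = 3.801 × 4.44 × 12 / 0.7 = 289.3 mg

(a) 1080 mg; (b) 289 mg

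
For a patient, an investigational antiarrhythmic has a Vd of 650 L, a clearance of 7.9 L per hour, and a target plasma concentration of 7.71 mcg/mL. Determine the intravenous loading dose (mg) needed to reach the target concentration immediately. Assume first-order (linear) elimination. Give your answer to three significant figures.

5010 mg

LD = Vd × C = 650.0 × 7.710 = 5012 mg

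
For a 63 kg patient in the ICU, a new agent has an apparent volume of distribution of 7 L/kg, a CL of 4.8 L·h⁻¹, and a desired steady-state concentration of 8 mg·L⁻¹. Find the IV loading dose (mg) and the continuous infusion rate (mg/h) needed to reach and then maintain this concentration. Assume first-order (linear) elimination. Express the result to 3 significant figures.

Vd = 7 L/kg × 63 kg = 441.0 L
Loading dose = Vd × C = 441.0 × 8 = 3528 mg
Maintenance: replace elimination → rate = CL × Css = 4.800 × 8 = 38.40 mg/h

(a) 3530 mg; (b) 38.4 mg/h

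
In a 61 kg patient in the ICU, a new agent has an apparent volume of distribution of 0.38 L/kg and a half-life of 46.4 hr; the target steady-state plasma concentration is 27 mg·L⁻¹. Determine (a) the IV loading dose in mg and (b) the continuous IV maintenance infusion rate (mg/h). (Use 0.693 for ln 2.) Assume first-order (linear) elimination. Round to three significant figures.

(a) 626 mg; (b) 9.35 mg/h

Vd(total) = 61 kg × 0.38 L/kg = 23.18 L
LD = Vd × C = 23.18 × 27 = 625.9 mg
CL = 0.693 × Vd / t½ = 0.693 × 23.18 / 46.4 = 0.3462 L/h
Infusion rate = CL × Css = 0.3462 × 27 = 9.347 mg/h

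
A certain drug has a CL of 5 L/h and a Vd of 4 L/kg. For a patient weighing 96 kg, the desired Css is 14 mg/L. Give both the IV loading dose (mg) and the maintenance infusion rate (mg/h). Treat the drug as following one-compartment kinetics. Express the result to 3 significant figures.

Vd(total) = 96 kg × 4 L/kg = 384.0 L
Loading: fill Vd to C_target → 384.0 L × 14 mg/L = 5376 mg
Maintenance: replace elimination → rate = CL × Css = 5.000 × 14 = 70.00 mg/h

(a) 5380 mg; (b) 70.0 mg/h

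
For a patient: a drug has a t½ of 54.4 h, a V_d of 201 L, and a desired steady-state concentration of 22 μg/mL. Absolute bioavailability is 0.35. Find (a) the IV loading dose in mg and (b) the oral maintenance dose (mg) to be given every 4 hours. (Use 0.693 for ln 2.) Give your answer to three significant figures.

(a) 4420 mg; (b) 644 mg

LD = Vd × C = 201.0 × 22 = 4422 mg
CL = 0.693 × Vd / t½ = 0.693 × 201.0 / 54.4 = 2.561 L/h
D = CL × Css × τ / F = 2.561 × 22 × 4 / 0.35 = 643.9 mg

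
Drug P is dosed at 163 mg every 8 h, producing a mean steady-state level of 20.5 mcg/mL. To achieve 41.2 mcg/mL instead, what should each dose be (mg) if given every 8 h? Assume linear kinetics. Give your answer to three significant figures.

With linear kinetics, Css is proportional to dose rate (D/τ) at fixed clearance.
D₂ = D₁ × (Css,target / Css,current) = 163 × 41.2/20.5 = 327.6 mg

328 mg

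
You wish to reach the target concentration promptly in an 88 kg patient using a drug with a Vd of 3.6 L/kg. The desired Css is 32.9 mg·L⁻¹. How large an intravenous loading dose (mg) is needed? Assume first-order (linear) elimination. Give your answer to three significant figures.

Total Vd = 3.6 × 88 = 316.8 L
LD = Vd × C = 316.8 × 32.90 = 10420 mg

10400 mg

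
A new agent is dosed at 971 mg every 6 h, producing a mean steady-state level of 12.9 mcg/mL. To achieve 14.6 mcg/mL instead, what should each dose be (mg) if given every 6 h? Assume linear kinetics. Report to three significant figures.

1100 mg

For first-order elimination, Css ∝ F·D/(CL·τ); F and CL are unchanged, so Css ∝ D/τ.
D₂ = D₁ × (Css,target / Css,current) = 971 × 14.6/12.9 = 1099 mg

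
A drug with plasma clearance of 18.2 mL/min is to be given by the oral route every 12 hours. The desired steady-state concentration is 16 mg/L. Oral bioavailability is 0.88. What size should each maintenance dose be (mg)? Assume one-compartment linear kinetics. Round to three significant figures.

238 mg

Convert clearance: 18.2 mL/min × 60 min/h ÷ 1000 mL/L = 1.092 L/h
At steady state, dose per interval replaces the amount cleared in that interval: F·D/τ = CL·Css.
D = CL × Css × τ / F = 1.092 × 16 × 12 / 0.88 = 238.3 mg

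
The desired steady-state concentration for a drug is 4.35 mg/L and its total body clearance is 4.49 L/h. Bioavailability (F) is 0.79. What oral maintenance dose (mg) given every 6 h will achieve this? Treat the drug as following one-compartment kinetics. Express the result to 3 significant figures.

148 mg

D = CL × Css × τ / F = 4.490 × 4.35 × 6 / 0.79 = 148.3 mg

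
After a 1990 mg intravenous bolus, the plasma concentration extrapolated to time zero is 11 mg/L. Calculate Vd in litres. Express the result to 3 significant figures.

Immediately after an IV bolus, C₀ = Dose / Vd, so Vd = Dose / C₀.
Vd = 1990 / 11 = 180.9 L

181 L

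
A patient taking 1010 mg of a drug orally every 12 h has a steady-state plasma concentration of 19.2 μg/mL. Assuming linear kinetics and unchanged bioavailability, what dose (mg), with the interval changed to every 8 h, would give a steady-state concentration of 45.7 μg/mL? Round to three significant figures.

With linear kinetics, Css is proportional to dose rate (D/τ) at fixed clearance.
D₂ = D₁ × (Css,target / Css,current) × (τ₂/τ₁) = 1010 × (45.7/19.2) × (8/12) = 1603 mg

1600 mg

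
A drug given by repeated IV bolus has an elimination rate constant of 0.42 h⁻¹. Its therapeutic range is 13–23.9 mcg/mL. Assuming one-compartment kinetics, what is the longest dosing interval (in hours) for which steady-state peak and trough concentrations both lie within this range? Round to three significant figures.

1.45 h

Between IV bolus doses, concentration decays as C = C₀·e^(−kτ), so C_peak/C_trough = e^(kτ).
τ_max = ln(C_peak/C_trough) / k = ln(23.9/13) / 0.4200 = 0.6089 / 0.4200 = 1.450 h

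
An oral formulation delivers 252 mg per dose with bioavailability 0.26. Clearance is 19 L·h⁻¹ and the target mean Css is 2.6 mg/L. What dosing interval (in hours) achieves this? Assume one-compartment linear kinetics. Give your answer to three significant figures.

F·D/τ = CL·Css → τ = F·D / (CL·Css).
τ = 0.26 × 252 / (19 × 2.6) = 1.326 h

1.33 h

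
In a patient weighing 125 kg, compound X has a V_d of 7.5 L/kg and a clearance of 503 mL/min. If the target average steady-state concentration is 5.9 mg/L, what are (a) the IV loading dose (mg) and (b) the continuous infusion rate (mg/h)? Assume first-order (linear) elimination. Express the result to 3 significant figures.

Total Vd = 7.5 × 125 = 937.5 L
Loading dose = Vd × C = 937.5 × 5.9 = 5531 mg
Convert clearance: 503 mL/min × 60 min/h ÷ 1000 mL/L = 30.18 L/h
Infusion rate = 30.18 L/h × 5.9 mg/L = 178.1 mg/h

(a) 5530 mg; (b) 178 mg/h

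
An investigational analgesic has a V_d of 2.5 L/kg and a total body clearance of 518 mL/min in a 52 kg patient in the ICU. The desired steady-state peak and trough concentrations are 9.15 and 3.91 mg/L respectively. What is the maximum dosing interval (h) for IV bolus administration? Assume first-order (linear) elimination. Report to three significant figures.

3.56 h

Vd = 2.5 L/kg × 52 kg = 130.0 L
CL = 518 mL/min × 60/1000 = 31.08 L/h
k = CL / Vd = 31.08 / 130.0 = 0.2391 h⁻¹
Between IV bolus doses, concentration decays as C = C₀·e^(−kτ), so C_peak/C_trough = e^(kτ).
τ_max = ln(C_peak/C_trough) / k = ln(9.15/3.91) / 0.2391 = 0.8502 / 0.2391 = 3.556 h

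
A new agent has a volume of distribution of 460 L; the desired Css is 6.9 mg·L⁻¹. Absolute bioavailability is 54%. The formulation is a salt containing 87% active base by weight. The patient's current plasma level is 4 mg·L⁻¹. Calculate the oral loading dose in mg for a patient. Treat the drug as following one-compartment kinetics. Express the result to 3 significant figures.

2840 mg

The loading dose fills Vd to the target concentration.
Concentration deficit ΔC = 6.9 − 4 = 2.900 mg/L
LD = Vd × ΔC / F / S = 460.0 × 2.900 / 0.54 / 0.87 = 2840 mg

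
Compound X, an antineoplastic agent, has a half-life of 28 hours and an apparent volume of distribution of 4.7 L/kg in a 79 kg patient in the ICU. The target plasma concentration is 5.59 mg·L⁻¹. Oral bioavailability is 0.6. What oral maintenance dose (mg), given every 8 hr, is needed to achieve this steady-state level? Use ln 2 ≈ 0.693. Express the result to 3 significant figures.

Total Vd = 4.7 × 79 = 371.3 L
CL = ln 2 · Vd / t½ = 0.693 × 371.3 / 28 = 9.190 L/h
D = CL × Css × τ / F = 9.190 × 5.59 × 8 / 0.6 = 685.0 mg

685 mg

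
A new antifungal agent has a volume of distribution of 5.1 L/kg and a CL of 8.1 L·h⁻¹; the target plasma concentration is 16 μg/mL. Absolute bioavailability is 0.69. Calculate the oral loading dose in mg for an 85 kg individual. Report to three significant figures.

10100 mg

Vd(total) = 85 kg × 5.1 L/kg = 433.5 L
LD = Vd × C / F = 433.5 × 16.00 / 0.69 = 10050 mg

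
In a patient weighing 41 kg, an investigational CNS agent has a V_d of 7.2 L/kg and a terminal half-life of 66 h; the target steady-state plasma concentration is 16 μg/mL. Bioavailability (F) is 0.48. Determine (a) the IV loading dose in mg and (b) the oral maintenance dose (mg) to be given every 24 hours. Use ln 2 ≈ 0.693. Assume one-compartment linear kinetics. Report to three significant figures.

(a) 4720 mg; (b) 2480 mg

Vd = 7.2 L/kg × 41 kg = 295.2 L
LD = Vd × C = 295.2 × 16 = 4723 mg
CL = 0.693 × Vd / t½ = 0.693 × 295.2 / 66 = 3.100 L/h
D = CL × Css × τ / F = 3.100 × 16 × 24 / 0.48 = 2480 mg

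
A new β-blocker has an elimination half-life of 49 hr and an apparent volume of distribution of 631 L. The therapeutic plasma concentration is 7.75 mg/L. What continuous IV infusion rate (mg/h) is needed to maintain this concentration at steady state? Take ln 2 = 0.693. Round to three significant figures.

69.2 mg/h

CL = ln 2 · Vd / t½ = 0.693 × 631.0 / 49 = 8.924 L/h
Infusion rate = CL × Css = 8.924 × 7.75 = 69.16 mg/h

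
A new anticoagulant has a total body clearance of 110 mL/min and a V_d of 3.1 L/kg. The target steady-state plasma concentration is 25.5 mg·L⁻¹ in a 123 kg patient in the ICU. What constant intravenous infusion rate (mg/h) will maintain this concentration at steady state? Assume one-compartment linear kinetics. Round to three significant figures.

168 mg/h

Convert clearance: 110 mL/min × 60 min/h ÷ 1000 mL/L = 6.600 L/h
Infusion rate = CL · Css = 6.600 L/h × 25.5 mg/L = 168.3 mg/h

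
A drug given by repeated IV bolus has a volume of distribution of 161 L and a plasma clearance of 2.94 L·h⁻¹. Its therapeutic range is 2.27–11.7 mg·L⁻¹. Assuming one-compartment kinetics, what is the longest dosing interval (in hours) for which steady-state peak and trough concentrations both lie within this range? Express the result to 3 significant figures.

k = CL / Vd = 2.940 / 161.0 = 0.01826 h⁻¹
Between IV bolus doses, concentration decays as C = C₀·e^(−kτ), so C_peak/C_trough = e^(kτ).
τ_max = ln(C_peak/C_trough) / k = ln(11.7/2.27) / 0.01826 = 1.640 / 0.01826 = 89.81 h

89.8 h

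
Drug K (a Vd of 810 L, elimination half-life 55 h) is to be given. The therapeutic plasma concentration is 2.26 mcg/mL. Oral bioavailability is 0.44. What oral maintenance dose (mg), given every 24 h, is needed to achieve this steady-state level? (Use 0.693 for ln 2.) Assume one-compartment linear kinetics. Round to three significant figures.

1260 mg

CL = ln 2 · Vd / t½ = 0.693 × 810.0 / 55 = 10.21 L/h
D = CL × Css × τ / F = 10.21 × 2.26 × 24 / 0.44 = 1259 mg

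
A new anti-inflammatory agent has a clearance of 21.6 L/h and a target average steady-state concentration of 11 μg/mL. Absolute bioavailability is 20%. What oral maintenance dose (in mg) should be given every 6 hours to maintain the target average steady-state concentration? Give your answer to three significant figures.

D = CL × Css × τ / F = 21.60 × 11 × 6 / 0.2 = 7128 mg

7130 mg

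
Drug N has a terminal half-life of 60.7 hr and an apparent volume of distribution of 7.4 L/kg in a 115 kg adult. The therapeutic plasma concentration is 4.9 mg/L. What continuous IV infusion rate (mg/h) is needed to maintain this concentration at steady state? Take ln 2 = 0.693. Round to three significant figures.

Vd = 7.4 L/kg × 115 kg = 851.0 L
CL = ln 2 · Vd / t½ = 0.693 × 851.0 / 60.7 = 9.716 L/h
Infusion rate = CL × Css = 9.716 × 4.9 = 47.61 mg/h

47.6 mg/h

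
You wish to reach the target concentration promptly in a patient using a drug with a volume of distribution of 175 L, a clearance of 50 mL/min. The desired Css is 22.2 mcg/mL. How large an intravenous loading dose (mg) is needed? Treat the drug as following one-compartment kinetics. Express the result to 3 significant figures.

LD = Vd × C = 175.0 × 22.20 = 3885 mg

3890 mg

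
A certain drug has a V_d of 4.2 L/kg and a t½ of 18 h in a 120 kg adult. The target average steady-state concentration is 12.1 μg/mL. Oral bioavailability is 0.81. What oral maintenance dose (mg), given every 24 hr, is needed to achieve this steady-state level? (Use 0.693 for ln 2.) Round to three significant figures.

6960 mg

Vd = 4.2 L/kg × 120 kg = 504.0 L
CL = 0.693 × Vd / t½ = 0.693 × 504.0 / 18 = 19.40 L/h
D = CL × Css × τ / F = 19.40 × 12.1 × 24 / 0.81 = 6955 mg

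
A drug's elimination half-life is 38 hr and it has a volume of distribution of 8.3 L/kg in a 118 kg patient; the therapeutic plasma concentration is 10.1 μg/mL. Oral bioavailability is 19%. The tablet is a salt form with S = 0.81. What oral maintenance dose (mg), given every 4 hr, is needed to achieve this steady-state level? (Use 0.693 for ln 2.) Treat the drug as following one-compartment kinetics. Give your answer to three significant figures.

4690 mg

Vd = 8.3 L/kg × 118 kg = 979.4 L
CL = ln 2 · Vd / t½ = 0.693 × 979.4 / 38 = 17.86 L/h
D = CL × Css × τ / F / S = 17.86 × 10.1 × 4 / 0.19 / 0.81 = 4688 mg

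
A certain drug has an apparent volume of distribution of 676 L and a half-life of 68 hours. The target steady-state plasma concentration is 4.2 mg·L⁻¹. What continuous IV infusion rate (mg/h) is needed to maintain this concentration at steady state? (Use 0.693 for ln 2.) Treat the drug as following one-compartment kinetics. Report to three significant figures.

28.9 mg/h

CL = 0.693 × Vd / t½ = 0.693 × 676.0 / 68 = 6.889 L/h
Infusion rate = CL × Css = 6.889 × 4.2 = 28.93 mg/h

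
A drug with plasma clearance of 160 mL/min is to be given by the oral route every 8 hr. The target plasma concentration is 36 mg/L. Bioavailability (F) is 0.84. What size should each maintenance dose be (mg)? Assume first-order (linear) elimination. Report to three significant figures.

CL = 160 mL/min × 60/1000 = 9.600 L/h
D = CL × Css × τ / F = 9.600 × 36 × 8 / 0.84 = 3291 mg

3290 mg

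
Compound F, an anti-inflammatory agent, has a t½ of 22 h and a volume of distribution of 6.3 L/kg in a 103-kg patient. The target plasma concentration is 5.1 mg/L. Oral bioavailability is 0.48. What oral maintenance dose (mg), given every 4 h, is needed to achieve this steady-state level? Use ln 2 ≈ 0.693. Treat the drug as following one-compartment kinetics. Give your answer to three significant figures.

869 mg

Vd(total) = 103 kg × 6.3 L/kg = 648.9 L
CL = 0.693 × Vd / t½ = 0.693 × 648.9 / 22 = 20.44 L/h
D = CL × Css × τ / F = 20.44 × 5.1 × 4 / 0.48 = 868.7 mg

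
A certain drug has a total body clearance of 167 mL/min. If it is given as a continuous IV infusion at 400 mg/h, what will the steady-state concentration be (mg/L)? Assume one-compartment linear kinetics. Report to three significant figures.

39.9 mg/L

CL = 167 mL/min = 167 × 0.06 = 10.02 L/h
Css = rate / CL = 400 / 10.02 = 39.92 mg/L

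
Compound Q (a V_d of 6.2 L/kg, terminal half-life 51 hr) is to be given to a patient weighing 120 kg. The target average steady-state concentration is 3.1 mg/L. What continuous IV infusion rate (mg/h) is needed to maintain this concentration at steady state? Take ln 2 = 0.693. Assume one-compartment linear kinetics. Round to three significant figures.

Total Vd = 6.2 × 120 = 744.0 L
k = 0.693/51 = 0.01359 h⁻¹, so CL = k·Vd = 0.01359 × 744.0 = 10.11 L/h
Infusion rate = CL × Css = 10.11 × 3.1 = 31.34 mg/h

31.3 mg/h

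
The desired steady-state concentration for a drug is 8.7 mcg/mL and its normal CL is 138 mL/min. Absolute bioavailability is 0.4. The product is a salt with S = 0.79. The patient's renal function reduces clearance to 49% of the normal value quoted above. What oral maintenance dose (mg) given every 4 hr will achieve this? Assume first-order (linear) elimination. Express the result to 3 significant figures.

CL = 138 mL/min × 60/1000 = 8.280 L/h
Patient clearance = 0.49 × 8.280 = 4.057 L/h
At steady state, dose per interval replaces the amount cleared in that interval: F·S·D/τ = CL·Css.
D = CL × Css × τ / F / S = 4.057 × 8.7 × 4 / 0.4 / 0.79 = 446.8 mg

447 mg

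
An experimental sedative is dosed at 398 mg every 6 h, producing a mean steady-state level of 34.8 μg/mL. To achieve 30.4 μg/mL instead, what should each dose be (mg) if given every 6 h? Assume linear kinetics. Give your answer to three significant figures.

348 mg

For first-order elimination, Css ∝ F·D/(CL·τ); F and CL are unchanged, so Css ∝ D/τ.
D₂ = D₁ × (Css,target / Css,current) = 398 × 30.4/34.8 = 347.7 mg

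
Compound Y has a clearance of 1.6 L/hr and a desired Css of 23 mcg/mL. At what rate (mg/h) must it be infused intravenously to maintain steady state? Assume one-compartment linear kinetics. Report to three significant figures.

R₀ = 1.600 × 23 = 36.80 mg/h

36.8 mg/h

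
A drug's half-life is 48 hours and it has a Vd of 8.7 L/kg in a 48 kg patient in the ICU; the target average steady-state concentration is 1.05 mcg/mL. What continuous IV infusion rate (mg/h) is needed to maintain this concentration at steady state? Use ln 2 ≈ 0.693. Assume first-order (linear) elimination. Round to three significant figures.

Total Vd = 8.7 × 48 = 417.6 L
CL = ln 2 · Vd / t½ = 0.693 × 417.6 / 48 = 6.029 L/h
Infusion rate = CL × Css = 6.029 × 1.05 = 6.330 mg/h

6.33 mg/h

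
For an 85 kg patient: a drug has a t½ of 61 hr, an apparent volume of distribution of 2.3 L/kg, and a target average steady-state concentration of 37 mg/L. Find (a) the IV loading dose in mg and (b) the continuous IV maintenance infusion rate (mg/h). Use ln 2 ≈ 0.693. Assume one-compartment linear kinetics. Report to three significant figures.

Vd = 2.3 L/kg × 85 kg = 195.5 L
LD = Vd × C = 195.5 × 37 = 7234 mg
CL = 0.693 × Vd / t½ = 0.693 × 195.5 / 61 = 2.221 L/h
Infusion rate = CL × Css = 2.221 × 37 = 82.18 mg/h

(a) 7230 mg; (b) 82.2 mg/h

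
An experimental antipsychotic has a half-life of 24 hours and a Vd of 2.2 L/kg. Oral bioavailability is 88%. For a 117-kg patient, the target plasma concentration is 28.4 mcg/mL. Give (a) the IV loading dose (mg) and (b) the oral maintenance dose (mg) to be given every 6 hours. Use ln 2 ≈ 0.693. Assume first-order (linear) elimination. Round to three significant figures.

Vd(total) = 117 kg × 2.2 L/kg = 257.4 L
LD = Vd × C = 257.4 × 28.4 = 7310 mg
CL = 0.693 × Vd / t½ = 0.693 × 257.4 / 24 = 7.432 L/h
D = CL × Css × τ / F = 7.432 × 28.4 × 6 / 0.88 = 1439 mg

(a) 7310 mg; (b) 1440 mg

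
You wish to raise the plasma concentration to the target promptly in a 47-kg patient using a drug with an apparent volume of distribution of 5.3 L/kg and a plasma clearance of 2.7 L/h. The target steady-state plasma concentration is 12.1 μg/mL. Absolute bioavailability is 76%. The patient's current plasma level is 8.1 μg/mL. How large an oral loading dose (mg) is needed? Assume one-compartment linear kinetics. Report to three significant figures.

Vd(total) = 47 kg × 5.3 L/kg = 249.1 L
Concentration deficit ΔC = 12.1 − 8.1 = 4.000 mg/L
LD = Vd × ΔC / F = 249.1 × 4.000 / 0.76 = 1311 mg

1310 mg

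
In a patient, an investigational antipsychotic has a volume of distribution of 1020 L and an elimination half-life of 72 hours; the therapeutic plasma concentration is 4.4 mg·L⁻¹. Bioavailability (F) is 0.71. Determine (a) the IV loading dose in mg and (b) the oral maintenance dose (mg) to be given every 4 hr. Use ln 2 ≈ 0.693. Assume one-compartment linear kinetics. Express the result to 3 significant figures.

LD = Vd × C = 1020 × 4.4 = 4488 mg
CL = 0.693 × Vd / t½ = 0.693 × 1020 / 72 = 9.818 L/h
D = CL × Css × τ / F = 9.818 × 4.4 × 4 / 0.71 = 243.4 mg

(a) 4490 mg; (b) 243 mg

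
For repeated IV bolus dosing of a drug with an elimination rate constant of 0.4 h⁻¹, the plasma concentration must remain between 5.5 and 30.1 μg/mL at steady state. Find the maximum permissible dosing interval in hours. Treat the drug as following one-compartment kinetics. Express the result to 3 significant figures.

4.25 h

Between IV bolus doses, concentration decays as C = C₀·e^(−kτ), so C_peak/C_trough = e^(kτ).
τ_max = ln(C_peak/C_trough) / k = ln(30.1/5.5) / 0.4000 = 1.700 / 0.4000 = 4.250 h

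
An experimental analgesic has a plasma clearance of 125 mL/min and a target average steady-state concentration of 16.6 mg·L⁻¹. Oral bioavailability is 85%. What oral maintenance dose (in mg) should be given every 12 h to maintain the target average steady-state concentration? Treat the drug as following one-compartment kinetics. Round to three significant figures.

CL = 125 mL/min = 125 × 0.06 = 7.500 L/h
D = CL × Css × τ / F = 7.500 × 16.6 × 12 / 0.85 = 1758 mg

1760 mg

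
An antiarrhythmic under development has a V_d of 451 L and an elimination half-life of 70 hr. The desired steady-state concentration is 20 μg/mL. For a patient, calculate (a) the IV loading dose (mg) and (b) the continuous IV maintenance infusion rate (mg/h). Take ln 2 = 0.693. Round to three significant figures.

(a) 9020 mg; (b) 89.3 mg/h

LD = Vd × C = 451.0 × 20 = 9020 mg
CL = 0.693 × Vd / t½ = 0.693 × 451.0 / 70 = 4.465 L/h
Infusion rate = CL × Css = 4.465 × 20 = 89.30 mg/h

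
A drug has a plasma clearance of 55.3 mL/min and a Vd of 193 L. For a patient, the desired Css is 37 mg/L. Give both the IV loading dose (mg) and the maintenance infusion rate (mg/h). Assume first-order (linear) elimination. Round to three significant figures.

Loading dose = Vd × C = 193.0 × 37 = 7141 mg
CL = 55.3 mL/min = 55.3 × 0.06 = 3.318 L/h
Maintenance: replace elimination → rate = CL × Css = 3.318 × 37 = 122.8 mg/h

(a) 7140 mg; (b) 123 mg/h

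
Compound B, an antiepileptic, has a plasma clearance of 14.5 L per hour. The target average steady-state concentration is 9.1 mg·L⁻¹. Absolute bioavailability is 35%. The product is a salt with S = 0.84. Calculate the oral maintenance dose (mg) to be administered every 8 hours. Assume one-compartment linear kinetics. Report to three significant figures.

3590 mg

D = CL × Css × τ / F / S = 14.50 × 9.1 × 8 / 0.35 / 0.84 = 3590 mg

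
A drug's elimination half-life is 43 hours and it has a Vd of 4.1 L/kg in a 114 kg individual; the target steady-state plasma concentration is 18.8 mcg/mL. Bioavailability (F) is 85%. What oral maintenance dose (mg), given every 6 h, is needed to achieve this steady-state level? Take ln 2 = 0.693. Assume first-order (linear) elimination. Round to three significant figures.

1000 mg

Vd = 4.1 L/kg × 114 kg = 467.4 L
CL = ln 2 · Vd / t½ = 0.693 × 467.4 / 43 = 7.533 L/h
D = CL × Css × τ / F = 7.533 × 18.8 × 6 / 0.85 = 999.7 mg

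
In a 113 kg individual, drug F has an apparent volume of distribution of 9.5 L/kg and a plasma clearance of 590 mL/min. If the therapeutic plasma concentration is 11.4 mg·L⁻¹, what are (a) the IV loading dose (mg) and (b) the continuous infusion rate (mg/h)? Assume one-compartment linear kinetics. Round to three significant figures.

(a) 12200 mg; (b) 404 mg/h

Total Vd = 9.5 × 113 = 1074 L
Loading dose = Vd × C = 1074 × 11.4 = 12240 mg
Convert clearance: 590 mL/min × 60 min/h ÷ 1000 mL/L = 35.40 L/h
Maintenance infusion rate = CL × Css = 35.40 × 11.4 = 403.6 mg/h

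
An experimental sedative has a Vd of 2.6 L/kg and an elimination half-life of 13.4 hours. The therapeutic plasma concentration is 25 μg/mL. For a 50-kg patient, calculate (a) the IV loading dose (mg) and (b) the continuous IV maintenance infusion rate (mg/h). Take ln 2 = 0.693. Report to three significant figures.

Vd = 2.6 L/kg × 50 kg = 130.0 L
LD = Vd × C = 130.0 × 25 = 3250 mg
CL = 0.693 × Vd / t½ = 0.693 × 130.0 / 13.4 = 6.723 L/h
Infusion rate = CL × Css = 6.723 × 25 = 168.1 mg/h

(a) 3250 mg; (b) 168 mg/h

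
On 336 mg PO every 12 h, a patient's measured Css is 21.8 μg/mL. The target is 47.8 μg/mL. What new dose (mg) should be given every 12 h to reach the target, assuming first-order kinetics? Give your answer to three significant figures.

For first-order elimination, Css ∝ F·D/(CL·τ); F and CL are unchanged, so Css ∝ D/τ.
D₂ = D₁ × (Css,target / Css,current) = 336 × 47.8/21.8 = 736.7 mg

737 mg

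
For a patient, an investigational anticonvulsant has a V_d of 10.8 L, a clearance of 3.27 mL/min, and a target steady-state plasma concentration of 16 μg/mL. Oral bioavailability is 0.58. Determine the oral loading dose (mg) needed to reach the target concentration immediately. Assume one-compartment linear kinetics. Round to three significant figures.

LD = Vd × C / F = 10.80 × 16.00 / 0.58 = 297.9 mg

298 mg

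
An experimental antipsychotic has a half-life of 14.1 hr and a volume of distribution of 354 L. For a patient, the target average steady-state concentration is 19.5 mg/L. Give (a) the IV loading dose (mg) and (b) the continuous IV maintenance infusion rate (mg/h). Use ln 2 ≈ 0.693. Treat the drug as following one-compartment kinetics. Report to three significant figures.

LD = Vd × C = 354.0 × 19.5 = 6903 mg
CL = 0.693 × Vd / t½ = 0.693 × 354.0 / 14.1 = 17.40 L/h
Infusion rate = CL × Css = 17.40 × 19.5 = 339.3 mg/h

(a) 6900 mg; (b) 339 mg/h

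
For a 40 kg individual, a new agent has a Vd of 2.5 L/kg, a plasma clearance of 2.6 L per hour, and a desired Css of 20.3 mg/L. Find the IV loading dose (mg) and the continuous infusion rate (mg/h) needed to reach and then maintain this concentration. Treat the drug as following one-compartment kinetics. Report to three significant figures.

Vd(total) = 40 kg × 2.5 L/kg = 100.0 L
Loading dose = Vd × C = 100.0 × 20.3 = 2030 mg
Maintenance: replace elimination → rate = CL × Css = 2.600 × 20.3 = 52.78 mg/h

(a) 2030 mg; (b) 52.8 mg/h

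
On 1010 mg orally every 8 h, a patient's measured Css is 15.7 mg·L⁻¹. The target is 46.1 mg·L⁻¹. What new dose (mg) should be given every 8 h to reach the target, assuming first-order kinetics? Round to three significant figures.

2970 mg

For first-order elimination, Css ∝ F·D/(CL·τ); F and CL are unchanged, so Css ∝ D/τ.
D₂ = D₁ × (Css,target / Css,current) = 1010 × 46.1/15.7 = 2966 mg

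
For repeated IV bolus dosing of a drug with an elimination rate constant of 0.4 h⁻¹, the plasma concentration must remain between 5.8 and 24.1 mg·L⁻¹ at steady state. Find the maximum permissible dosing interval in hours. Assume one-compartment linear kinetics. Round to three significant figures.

3.56 h

Between IV bolus doses, concentration decays as C = C₀·e^(−kτ), so C_peak/C_trough = e^(kτ).
τ_max = ln(C_peak/C_trough) / k = ln(24.1/5.8) / 0.4000 = 1.424 / 0.4000 = 3.560 h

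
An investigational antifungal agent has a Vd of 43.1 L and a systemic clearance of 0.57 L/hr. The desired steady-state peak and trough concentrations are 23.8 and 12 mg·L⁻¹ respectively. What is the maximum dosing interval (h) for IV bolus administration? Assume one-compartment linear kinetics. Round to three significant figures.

k = CL / Vd = 0.5700 / 43.10 = 0.01323 h⁻¹
Between IV bolus doses, concentration decays as C = C₀·e^(−kτ), so C_peak/C_trough = e^(kτ).
τ_max = ln(C_peak/C_trough) / k = ln(23.8/12) / 0.01323 = 0.6848 / 0.01323 = 51.76 h

51.8 h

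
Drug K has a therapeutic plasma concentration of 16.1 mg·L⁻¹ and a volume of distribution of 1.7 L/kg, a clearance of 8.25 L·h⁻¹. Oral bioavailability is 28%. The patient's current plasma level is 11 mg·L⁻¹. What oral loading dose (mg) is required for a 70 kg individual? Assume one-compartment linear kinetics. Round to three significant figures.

2170 mg

Vd(total) = 70 kg × 1.7 L/kg = 119.0 L
The loading dose fills Vd to the target concentration.
Concentration deficit ΔC = 16.1 − 11 = 5.100 mg/L
LD = Vd × ΔC / F = 119.0 × 5.100 / 0.28 = 2168 mg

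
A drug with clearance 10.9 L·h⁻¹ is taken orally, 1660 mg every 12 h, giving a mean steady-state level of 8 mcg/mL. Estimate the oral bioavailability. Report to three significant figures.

F·D/τ = CL·Css at steady state → F = CL·Css·τ / D.
F = 10.9 × 8 × 12 / 1660 = 0.630

0.630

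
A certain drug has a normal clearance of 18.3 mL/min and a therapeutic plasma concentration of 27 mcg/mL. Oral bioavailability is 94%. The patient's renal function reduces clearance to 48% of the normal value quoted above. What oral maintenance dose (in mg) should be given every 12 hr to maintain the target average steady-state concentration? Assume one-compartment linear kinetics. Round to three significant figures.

182 mg

Convert clearance: 18.3 mL/min × 60 min/h ÷ 1000 mL/L = 1.098 L/h
Patient clearance = 0.48 × 1.098 = 0.5270 L/h
D = CL × Css × τ / F = 0.5270 × 27 × 12 / 0.94 = 181.6 mg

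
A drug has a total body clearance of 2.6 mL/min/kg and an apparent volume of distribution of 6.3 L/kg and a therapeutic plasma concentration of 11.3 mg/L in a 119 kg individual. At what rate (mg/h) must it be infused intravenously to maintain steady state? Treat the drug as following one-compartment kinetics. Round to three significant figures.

210 mg/h

CL = 2.6 mL/min/kg × 119 kg = 309.4 mL/min = 309.4 × 60/1000 = 18.56 L/h
Infusion rate = CL · Css = 18.56 L/h × 11.3 mg/L = 209.7 mg/h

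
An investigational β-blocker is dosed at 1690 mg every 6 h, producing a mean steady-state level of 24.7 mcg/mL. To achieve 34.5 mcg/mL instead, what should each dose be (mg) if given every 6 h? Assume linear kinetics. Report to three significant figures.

2360 mg

For first-order elimination, Css ∝ F·D/(CL·τ); F and CL are unchanged, so Css ∝ D/τ.
D₂ = D₁ × (Css,target / Css,current) = 1690 × 34.5/24.7 = 2361 mg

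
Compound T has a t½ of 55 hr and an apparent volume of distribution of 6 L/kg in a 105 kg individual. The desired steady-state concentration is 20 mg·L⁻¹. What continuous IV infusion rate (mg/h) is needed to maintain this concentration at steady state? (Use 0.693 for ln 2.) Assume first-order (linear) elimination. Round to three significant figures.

159 mg/h

Vd(total) = 105 kg × 6 L/kg = 630.0 L
CL = 0.693 × Vd / t½ = 0.693 × 630.0 / 55 = 7.938 L/h
Infusion rate = CL × Css = 7.938 × 20 = 158.8 mg/h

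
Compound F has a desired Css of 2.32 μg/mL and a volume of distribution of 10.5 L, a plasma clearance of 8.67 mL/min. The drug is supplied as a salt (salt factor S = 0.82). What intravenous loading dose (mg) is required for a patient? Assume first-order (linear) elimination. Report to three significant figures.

29.7 mg

Loading dose depends on Vd (not clearance): it fills the distribution volume.
LD = Vd × C / S = 10.50 × 2.320 / 0.82 = 29.71 mg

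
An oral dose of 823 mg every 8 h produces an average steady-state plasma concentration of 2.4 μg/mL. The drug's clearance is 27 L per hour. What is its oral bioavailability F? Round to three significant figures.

F·D/τ = CL·Css at steady state → F = CL·Css·τ / D.
F = 27 × 2.4 × 8 / 823 = 0.630

0.630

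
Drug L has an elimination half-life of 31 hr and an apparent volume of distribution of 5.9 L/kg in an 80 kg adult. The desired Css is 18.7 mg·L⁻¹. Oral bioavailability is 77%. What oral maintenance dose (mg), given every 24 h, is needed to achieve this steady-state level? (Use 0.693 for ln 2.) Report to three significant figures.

6150 mg

Vd = 5.9 L/kg × 80 kg = 472.0 L
k = 0.693/31 = 0.02235 h⁻¹, so CL = k·Vd = 0.02235 × 472.0 = 10.55 L/h
D = CL × Css × τ / F = 10.55 × 18.7 × 24 / 0.77 = 6149 mg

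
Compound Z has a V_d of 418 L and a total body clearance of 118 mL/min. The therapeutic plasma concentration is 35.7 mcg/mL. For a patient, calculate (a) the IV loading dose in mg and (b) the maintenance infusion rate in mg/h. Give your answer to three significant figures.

LD = Vd · C_target = 418.0 × 35.7 = 14920 mg
Convert clearance: 118 mL/min × 60 min/h ÷ 1000 mL/L = 7.080 L/h
Maintenance infusion rate = CL × Css = 7.080 × 35.7 = 252.8 mg/h

(a) 14900 mg; (b) 253 mg/h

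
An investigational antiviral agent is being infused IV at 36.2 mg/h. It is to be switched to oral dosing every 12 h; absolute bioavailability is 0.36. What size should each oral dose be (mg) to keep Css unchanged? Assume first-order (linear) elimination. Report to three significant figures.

To maintain the same Css, the systemic dosing rate must be unchanged: F·D/τ = infusion rate.
D = rate × τ / F = 36.2 × 12 / 0.36 = 1207 mg

1210 mg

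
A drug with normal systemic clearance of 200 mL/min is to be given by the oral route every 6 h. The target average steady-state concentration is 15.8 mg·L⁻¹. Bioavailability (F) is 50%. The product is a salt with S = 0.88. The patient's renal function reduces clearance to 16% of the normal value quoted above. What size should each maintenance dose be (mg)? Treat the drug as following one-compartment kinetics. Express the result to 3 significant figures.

Convert clearance: 200 mL/min × 60 min/h ÷ 1000 mL/L = 12.00 L/h
Patient clearance = 0.16 × 12.00 = 1.920 L/h
D = CL × Css × τ / F / S = 1.920 × 15.8 × 6 / 0.5 / 0.88 = 413.7 mg

414 mg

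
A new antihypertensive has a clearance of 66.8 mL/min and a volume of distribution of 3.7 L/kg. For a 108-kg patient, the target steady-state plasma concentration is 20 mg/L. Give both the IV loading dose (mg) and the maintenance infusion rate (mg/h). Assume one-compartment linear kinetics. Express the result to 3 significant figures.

Vd = 3.7 L/kg × 108 kg = 399.6 L
Loading dose = Vd × C = 399.6 × 20 = 7992 mg
Convert clearance: 66.8 mL/min × 60 min/h ÷ 1000 mL/L = 4.008 L/h
Maintenance: replace elimination → rate = CL × Css = 4.008 × 20 = 80.16 mg/h

(a) 7990 mg; (b) 80.2 mg/h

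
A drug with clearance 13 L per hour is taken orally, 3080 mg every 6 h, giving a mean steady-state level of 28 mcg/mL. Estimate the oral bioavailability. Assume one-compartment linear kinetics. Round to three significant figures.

0.709

F·D/τ = CL·Css at steady state → F = CL·Css·τ / D.
F = 13 × 28 × 6 / 3080 = 0.709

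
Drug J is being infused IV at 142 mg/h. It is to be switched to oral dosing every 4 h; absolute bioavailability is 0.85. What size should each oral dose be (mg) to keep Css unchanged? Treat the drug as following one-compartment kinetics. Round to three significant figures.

668 mg

To maintain the same Css, the systemic dosing rate must be unchanged: F·D/τ = infusion rate.
D = rate × τ / F = 142 × 4 / 0.85 = 668.2 mg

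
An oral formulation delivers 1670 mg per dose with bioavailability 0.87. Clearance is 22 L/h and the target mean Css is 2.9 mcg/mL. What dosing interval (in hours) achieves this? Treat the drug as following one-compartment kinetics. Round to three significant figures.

22.8 h

F·D/τ = CL·Css → τ = F·D / (CL·Css).
τ = 0.87 × 1670 / (22 × 2.9) = 22.77 h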